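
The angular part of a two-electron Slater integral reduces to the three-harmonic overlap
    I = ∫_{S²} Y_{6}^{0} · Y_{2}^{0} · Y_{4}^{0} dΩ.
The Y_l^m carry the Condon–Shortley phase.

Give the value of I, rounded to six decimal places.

0.238565

Rules hold: Σm=0, L=12 even, 4≤4≤8.
N = 13·5·9 = 585
Δ = 4!·8!·0!/13! = 1/6435
Racah Σ t=2..2: t=2:+1/2304 = 1/2304
⇒ 3j(6 2 4; 0 0 0)² = 5/143, sgn +1
(m-triple is (0,0,0) — same symbol as above.)
4πI² = N·(3j₀)²·(3jₘ)² = 1125/1573
I = +1·√(0.715194/4π) = 0.23856513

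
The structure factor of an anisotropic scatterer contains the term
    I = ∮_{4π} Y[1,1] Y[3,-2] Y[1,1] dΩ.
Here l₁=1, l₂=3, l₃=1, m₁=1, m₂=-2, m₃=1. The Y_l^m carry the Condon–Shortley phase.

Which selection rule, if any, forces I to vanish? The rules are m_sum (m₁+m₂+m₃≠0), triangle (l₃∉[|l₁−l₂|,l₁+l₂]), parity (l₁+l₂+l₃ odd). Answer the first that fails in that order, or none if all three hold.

triangle

azimuthal sum: 1 − 2 + 1 = 0  ✓
2 ≤ 1 ≤ 4 (triangle on l)  ✗
L = 1 + 3 + 1 = 5 (odd)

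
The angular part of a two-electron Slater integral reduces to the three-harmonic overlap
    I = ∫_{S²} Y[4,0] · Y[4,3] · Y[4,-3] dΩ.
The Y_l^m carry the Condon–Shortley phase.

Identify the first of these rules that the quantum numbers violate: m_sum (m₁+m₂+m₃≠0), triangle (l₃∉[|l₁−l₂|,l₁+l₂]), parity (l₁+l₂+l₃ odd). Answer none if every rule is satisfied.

none

azimuthal sum: 0 + 3 − 3 = 0  ✓
0 ≤ 4 ≤ 8 (triangle on l)  ✓
L = 4 + 4 + 4 = 12 (even)  ✓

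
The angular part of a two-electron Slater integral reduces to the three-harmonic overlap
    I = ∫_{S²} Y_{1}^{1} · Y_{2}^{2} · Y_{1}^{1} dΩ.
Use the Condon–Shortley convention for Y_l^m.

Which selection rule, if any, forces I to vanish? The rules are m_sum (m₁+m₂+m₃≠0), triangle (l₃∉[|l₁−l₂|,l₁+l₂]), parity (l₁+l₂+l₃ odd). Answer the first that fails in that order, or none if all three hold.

m_sum

Σmᵢ = 4  ✗
l₃∈[|l₁−l₂|,l₁+l₂]=[1,3], have l₃=1
Σlᵢ = 4 ⇒ even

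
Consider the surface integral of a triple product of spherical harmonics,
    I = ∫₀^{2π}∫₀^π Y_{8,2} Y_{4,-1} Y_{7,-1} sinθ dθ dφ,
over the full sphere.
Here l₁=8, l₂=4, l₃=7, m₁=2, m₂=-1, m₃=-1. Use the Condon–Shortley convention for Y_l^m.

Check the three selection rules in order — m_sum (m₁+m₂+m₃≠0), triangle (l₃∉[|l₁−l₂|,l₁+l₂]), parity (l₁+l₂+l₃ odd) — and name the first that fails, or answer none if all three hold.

azimuthal sum: 2 − 1 − 1 = 0  ✓
4 ≤ 7 ≤ 12 (triangle on l)  ✓
L = 8 + 4 + 7 = 19 (odd)  ✗

parity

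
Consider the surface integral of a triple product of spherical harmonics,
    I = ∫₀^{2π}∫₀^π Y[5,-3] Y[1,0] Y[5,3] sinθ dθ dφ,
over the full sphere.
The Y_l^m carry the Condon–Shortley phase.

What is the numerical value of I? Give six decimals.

0.000000

Σlᵢ=11 odd — θ-integrand is odd under cosθ→−cosθ; I=0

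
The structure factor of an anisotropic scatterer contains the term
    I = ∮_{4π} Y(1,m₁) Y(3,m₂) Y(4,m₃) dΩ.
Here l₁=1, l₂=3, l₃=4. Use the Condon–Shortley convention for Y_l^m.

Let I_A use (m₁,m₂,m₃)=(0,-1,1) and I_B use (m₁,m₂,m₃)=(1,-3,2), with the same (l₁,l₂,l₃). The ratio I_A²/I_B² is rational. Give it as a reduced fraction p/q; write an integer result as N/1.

Shared (l₁,l₂,l₃)=(1,3,4): N and (l;000)² cancel in I_A²/I_B².
A: Δ = 0!·2!·6!/9! = 1/252; Racah Σ t=0..0: t=0:+1/48 = 1/48; ⇒ 3j(1 3 4; 0 -1 1)² = 5/84, sgn -1
B: Δ = 0!·2!·6!/9! = 1/252; Racah Σ t=0..0: t=0:+1/1440 = 1/1440; ⇒ 3j(1 3 4; 1 -3 2)² = 1/252, sgn +1
I_A²/I_B² = (5/84)/(1/252) = 15/1

15/1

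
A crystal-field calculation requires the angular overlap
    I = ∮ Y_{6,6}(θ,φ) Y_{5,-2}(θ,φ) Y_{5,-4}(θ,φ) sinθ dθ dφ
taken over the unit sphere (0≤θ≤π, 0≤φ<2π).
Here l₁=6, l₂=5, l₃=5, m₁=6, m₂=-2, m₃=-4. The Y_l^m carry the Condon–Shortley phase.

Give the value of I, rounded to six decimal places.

Checks pass: Σm=0; 16 even; l₃=5∈[1,11].
(2·6+1)(2·5+1)(2·5+1) = 1573
Δ: 6! 6! 4! / 17! → 1/28588560
sum: t=1:−1/345600 t=2:+1/13824 t=3:−1/5184 t=4:+1/13824 t=5:−1/345600 = -7/129600
3j²(6 5 5; 0 0 0) = Δ·Π!·Σ² = 80/7293  (sign +1)
sum: t=0:+1/3110400 = 1/3110400
3j²(6 5 5; 6 -2 -4) = Δ·Π!·Σ² = 21/1105  (sign -1)
combine: 4πI² = 1573·80/7293·21/1105 = 1232/3757
take √, sign -1: I = -0.16153991

-0.161540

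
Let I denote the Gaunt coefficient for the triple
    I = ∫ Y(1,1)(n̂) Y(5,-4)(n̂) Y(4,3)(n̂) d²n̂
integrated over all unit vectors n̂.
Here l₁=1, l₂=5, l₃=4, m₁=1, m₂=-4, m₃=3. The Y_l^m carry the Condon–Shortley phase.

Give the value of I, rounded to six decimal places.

0.294638

Rules hold: Σm=0, L=10 even, 4≤4≤6.
N = 3·11·9 = 297
Δ = 2!·0!·8!/11! = 1/495
Racah Σ t=1..1: t=1:−1/576 = -1/576
⇒ 3j(1 5 4; 0 0 0)² = 5/99, sgn -1
Racah Σ t=0..0: t=0:+1/10080 = 1/10080
⇒ 3j(1 5 4; 1 -4 3)² = 4/55, sgn -1
4πI² = N·(3j₀)²·(3jₘ)² = 12/11
I = +1·√(1.09091/4π) = 0.29463840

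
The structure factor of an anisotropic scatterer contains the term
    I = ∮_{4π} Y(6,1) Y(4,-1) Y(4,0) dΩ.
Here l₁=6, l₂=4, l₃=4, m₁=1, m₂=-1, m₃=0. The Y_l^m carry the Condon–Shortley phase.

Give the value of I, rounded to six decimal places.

-0.103072

Checks pass: Σm=0; 14 even; l₃=4∈[2,10].
(2·6+1)(2·4+1)(2·4+1) = 1053
Δ: 6! 6! 2! / 15! → 1/1261260
sum: t=2:+1/4608 t=3:−1/1296 t=4:+1/4608 = -7/20736
3j²(6 4 4; 0 0 0) = Δ·Π!·Σ² = 20/1287  (sign -1)
sum: t=1:−1/11520 t=2:+1/1728 t=3:−1/3456 = 7/34560
3j²(6 4 4; 1 -1 0) = Δ·Π!·Σ² = 7/858  (sign +1)
combine: 4πI² = 1053·20/1287·7/858 = 210/1573
take √, sign -1: I = -0.10307192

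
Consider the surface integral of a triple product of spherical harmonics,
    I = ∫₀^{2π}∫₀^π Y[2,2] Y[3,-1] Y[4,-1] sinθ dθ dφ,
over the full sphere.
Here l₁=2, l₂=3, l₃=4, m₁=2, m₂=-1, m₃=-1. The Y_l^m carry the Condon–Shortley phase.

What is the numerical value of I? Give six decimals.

0.000000

L=9 odd ⇒ parity kills the (l;000) factor ⇒ I = 0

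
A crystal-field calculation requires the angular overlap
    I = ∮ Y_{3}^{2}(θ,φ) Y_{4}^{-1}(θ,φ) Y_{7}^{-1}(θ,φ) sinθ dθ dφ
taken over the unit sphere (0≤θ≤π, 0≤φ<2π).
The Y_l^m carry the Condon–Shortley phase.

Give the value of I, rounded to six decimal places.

-0.123510

Rules hold: Σm=0, L=14 even, 1≤7≤7.
N = 7·9·15 = 945
Δ = 0!·6!·8!/15! = 1/45045
Racah Σ t=0..0: t=0:+1/20736 = 1/20736
⇒ 3j(3 4 7; 0 0 0)² = 35/1287, sgn -1
Racah Σ t=0..0: t=0:+1/86400 = 1/86400
⇒ 3j(3 4 7; 2 -1 -1)² = 16/2145, sgn +1
4πI² = N·(3j₀)²·(3jₘ)² = 3920/20449
I = -1·√(0.191696/4π) = -0.12350998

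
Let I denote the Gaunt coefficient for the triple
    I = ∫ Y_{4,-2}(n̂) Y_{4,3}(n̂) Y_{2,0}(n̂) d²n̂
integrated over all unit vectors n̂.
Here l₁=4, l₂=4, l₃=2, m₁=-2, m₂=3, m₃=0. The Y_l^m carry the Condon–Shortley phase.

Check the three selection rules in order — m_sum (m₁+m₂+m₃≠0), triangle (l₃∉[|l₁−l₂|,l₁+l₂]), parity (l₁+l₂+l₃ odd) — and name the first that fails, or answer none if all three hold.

m₁+m₂+m₃ = -2 + 3 + 0 = 1  ✗
triangle: |4−4|=0 ≤ l₃=2 ≤ 4+4=8
parity: l₁+l₂+l₃ = 10 is even

m_sum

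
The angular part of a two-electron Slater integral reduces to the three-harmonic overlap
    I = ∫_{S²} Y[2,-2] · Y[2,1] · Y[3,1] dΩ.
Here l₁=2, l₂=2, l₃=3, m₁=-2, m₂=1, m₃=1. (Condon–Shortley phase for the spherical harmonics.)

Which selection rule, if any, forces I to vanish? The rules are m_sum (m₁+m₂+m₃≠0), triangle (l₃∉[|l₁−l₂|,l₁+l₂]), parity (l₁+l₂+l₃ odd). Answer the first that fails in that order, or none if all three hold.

azimuthal sum: -2 + 1 + 1 = 0  ✓
0 ≤ 3 ≤ 4 (triangle on l)  ✓
L = 2 + 2 + 3 = 7 (odd)  ✗

parity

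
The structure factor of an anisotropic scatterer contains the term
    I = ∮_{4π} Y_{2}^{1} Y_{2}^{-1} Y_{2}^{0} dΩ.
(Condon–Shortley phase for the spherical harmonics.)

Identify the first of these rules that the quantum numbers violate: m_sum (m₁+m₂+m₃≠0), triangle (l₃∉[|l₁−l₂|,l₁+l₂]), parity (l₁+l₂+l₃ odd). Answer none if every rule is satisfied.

m₁+m₂+m₃ = 1 − 1 + 0 = 0  ✓
triangle: |2−2|=0 ≤ l₃=2 ≤ 2+2=4  ✓
parity: l₁+l₂+l₃ = 6 is even  ✓

none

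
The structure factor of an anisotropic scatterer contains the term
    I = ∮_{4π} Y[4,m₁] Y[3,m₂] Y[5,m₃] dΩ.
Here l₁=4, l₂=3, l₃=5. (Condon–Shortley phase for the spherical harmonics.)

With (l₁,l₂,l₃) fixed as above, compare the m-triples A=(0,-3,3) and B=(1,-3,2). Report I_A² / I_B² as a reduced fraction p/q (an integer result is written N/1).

l's match ⇒ only the (l;m) 3-j factors differ between A and B.
A: triangle coeff Δ(4,3,5) = 1/180180; Σ_t [0,0]: t=0:+1/2304 = 1/2304; (3j)²=5/143 [(4 3 5; 0 -3 3)], sign=+1
B: triangle coeff Δ(4,3,5) = 1/180180; Σ_t [0,0]: t=0:+1/1728 = 1/1728; (3j)²=25/858 [(4 3 5; 1 -3 2)], sign=-1
I_A²/I_B² = (5/143)/(25/858) = 6/5

6/5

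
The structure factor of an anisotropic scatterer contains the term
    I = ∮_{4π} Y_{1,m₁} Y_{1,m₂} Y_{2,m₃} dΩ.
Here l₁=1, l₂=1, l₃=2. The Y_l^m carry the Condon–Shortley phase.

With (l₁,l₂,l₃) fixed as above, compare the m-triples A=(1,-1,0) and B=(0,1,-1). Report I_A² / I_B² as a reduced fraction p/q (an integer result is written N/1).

1/3

Same 1,1,2: normalisation and zero-m 3j drop out of the ratio.
A: Δ: 0! 2! 2! / 5! → 1/30; sum: t=0:+1/4 = 1/4; 3j²(1 1 2; 1 -1 0) = Δ·Π!·Σ² = 1/30  (sign +1)
B: Δ: 0! 2! 2! / 5! → 1/30; sum: t=0:+1/2 = 1/2; 3j²(1 1 2; 0 1 -1) = Δ·Π!·Σ² = 1/10  (sign -1)
I_A²/I_B² = (1/30)/(1/10) = 1/3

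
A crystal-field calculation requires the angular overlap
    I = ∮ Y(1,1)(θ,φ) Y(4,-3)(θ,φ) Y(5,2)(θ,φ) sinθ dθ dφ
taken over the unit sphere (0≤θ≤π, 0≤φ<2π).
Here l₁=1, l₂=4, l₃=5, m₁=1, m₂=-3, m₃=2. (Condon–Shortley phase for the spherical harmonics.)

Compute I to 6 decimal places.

0.085055

m-sum 0 ✓  L=10 even ✓  3≤5≤5 ✓
Π(2lᵢ+1) = 3×9×11 = 297
triangle coeff Δ(1,4,5) = 1/495
Σ_t [0,0]: t=0:+1/576 = 1/576
(3j)²=5/99 [(1 4 5; 0 0 0)], sign=-1
Σ_t [0,0]: t=0:+1/10080 = 1/10080
(3j)²=1/165 [(1 4 5; 1 -3 2)], sign=-1
⇒ 4πI² = 1/11
I = (+1)√(1/11/(4π)) = 0.08505478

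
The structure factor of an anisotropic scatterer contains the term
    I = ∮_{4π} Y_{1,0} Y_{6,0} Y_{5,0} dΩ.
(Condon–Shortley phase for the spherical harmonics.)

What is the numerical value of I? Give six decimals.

Rules hold: Σm=0, L=12 even, 5≤5≤7.
N = 3·13·11 = 429
Δ = 2!·0!·10!/13! = 1/858
Racah Σ t=1..1: t=1:−1/14400 = -1/14400
⇒ 3j(1 6 5; 0 0 0)² = 6/143, sgn +1
(m-triple is (0,0,0) — same symbol as above.)
4πI² = N·(3j₀)²·(3jₘ)² = 108/143
I = +1·√(0.755245/4π) = 0.24515397

0.245154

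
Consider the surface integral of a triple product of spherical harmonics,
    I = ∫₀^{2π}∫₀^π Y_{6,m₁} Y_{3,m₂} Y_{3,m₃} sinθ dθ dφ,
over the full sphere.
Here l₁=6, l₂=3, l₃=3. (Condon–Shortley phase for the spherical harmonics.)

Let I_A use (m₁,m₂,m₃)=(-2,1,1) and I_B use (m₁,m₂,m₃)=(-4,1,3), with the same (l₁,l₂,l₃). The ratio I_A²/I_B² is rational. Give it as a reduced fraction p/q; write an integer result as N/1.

2/1

Shared (l₁,l₂,l₃)=(6,3,3): N and (l;000)² cancel in I_A²/I_B².
A: Δ = 6!·6!·0!/13! = 1/12012; Racah Σ t=4..4: t=4:+1/2304 = 1/2304; ⇒ 3j(6 3 3; -2 1 1)² = 5/143, sgn +1
B: Δ = 6!·6!·0!/13! = 1/12012; Racah Σ t=4..4: t=4:+1/34560 = 1/34560; ⇒ 3j(6 3 3; -4 1 3)² = 5/286, sgn +1
I_A²/I_B² = (5/143)/(5/286) = 2/1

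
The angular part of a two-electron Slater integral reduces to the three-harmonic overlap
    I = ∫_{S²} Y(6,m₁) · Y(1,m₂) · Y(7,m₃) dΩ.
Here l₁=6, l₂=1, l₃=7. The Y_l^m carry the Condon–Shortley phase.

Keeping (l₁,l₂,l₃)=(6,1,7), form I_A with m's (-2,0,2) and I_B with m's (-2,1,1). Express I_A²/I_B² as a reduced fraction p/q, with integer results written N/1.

Shared (l₁,l₂,l₃)=(6,1,7): N and (l;000)² cancel in I_A²/I_B².
A: Δ = 0!·12!·2!/15! = 1/1365; Racah Σ t=0..0: t=0:+1/967680 = 1/967680; ⇒ 3j(6 1 7; -2 0 2)² = 3/91, sgn -1
B: Δ = 0!·12!·2!/15! = 1/1365; Racah Σ t=0..0: t=0:+1/1935360 = 1/1935360; ⇒ 3j(6 1 7; -2 1 1)² = 1/91, sgn +1
I_A²/I_B² = (3/91)/(1/91) = 3/1

3/1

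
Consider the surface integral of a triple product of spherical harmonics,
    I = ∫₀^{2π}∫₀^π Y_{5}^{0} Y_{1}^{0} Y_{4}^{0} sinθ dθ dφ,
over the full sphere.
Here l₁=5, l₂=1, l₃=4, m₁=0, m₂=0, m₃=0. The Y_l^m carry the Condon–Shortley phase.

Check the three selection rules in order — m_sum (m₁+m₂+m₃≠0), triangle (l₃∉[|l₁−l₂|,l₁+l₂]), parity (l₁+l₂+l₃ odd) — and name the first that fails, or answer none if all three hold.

none

m₁+m₂+m₃ = 0 + 0 + 0 = 0  ✓
triangle: |5−1|=4 ≤ l₃=4 ≤ 5+1=6  ✓
parity: l₁+l₂+l₃ = 10 is even  ✓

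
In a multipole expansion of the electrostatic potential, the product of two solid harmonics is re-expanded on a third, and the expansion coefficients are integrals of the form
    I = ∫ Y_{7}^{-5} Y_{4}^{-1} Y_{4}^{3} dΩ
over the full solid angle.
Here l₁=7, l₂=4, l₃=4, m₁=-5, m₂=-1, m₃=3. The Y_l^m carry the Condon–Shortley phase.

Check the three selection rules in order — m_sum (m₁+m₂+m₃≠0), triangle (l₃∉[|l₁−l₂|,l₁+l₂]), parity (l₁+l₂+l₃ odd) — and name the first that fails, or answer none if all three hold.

Σmᵢ = -3  ✗
l₃∈[|l₁−l₂|,l₁+l₂]=[3,11], have l₃=4
Σlᵢ = 15 ⇒ odd

m_sum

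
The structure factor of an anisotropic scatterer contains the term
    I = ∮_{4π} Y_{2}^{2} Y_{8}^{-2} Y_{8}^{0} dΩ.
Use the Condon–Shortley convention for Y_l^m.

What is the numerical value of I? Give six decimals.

-0.192440

Rules hold: Σm=0, L=18 even, 6≤8≤10.
N = 5·17·17 = 1445
Δ = 2!·2!·14!/19! = 1/348840
Racah Σ t=0..2: t=0:+1/116121600 t=1:−1/25401600 t=2:+1/116121600 = -1/45158400
⇒ 3j(2 8 8; 0 0 0)² = 24/1615, sgn -1
Racah Σ t=0..0: t=0:+1/116121600 = 1/116121600
⇒ 3j(2 8 8; 2 -2 0)² = 7/323, sgn +1
4πI² = N·(3j₀)²·(3jₘ)² = 168/361
I = -1·√(0.465374/4π) = -0.19244034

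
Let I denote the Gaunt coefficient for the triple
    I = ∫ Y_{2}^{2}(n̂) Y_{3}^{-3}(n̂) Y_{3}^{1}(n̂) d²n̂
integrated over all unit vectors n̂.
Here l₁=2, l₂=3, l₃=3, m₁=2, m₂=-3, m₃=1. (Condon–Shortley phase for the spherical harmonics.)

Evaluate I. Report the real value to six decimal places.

m-sum 0 ✓  L=8 even ✓  1≤3≤5 ✓
Π(2lᵢ+1) = 5×7×7 = 245
triangle coeff Δ(2,3,3) = 1/3780
Σ_t [0,2]: t=0:+1/24 t=1:−1/4 t=2:+1/24 = -1/6
(3j)²=4/105 [(2 3 3; 0 0 0)], sign=+1
Σ_t [0,0]: t=0:+1/96 = 1/96
(3j)²=1/42 [(2 3 3; 2 -3 1)], sign=+1
⇒ 4πI² = 2/9
I = (+1)√(2/9/(4π)) = 0.13298076

0.132981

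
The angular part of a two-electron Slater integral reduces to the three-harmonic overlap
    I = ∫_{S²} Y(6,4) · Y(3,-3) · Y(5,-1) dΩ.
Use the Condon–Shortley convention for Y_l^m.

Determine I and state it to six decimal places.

m-sum 0 ✓  L=14 even ✓  3≤5≤9 ✓
Π(2lᵢ+1) = 13×7×11 = 1001
triangle coeff Δ(6,3,5) = 1/675675
Σ_t [1,3]: t=1:−1/8640 t=2:+1/2304 t=3:−1/8640 = 7/34560
(3j)²=7/429 [(6 3 5; 0 0 0)], sign=-1
Σ_t [0,0]: t=0:+1/69120 = 1/69120
(3j)²=4/143 [(6 3 5; 4 -3 -1)], sign=+1
⇒ 4πI² = 196/429
I = (-1)√(196/429/(4π)) = -0.19067531

-0.190675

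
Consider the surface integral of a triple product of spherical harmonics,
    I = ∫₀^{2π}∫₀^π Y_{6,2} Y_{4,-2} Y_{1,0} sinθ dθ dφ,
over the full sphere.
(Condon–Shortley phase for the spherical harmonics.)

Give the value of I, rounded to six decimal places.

0.000000

|6−4|≤1≤6+4 violated ⇒ I = 0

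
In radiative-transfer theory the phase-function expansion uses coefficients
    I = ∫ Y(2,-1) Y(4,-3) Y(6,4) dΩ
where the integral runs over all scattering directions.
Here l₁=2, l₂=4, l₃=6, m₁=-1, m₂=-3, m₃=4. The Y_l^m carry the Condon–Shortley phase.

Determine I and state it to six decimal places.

m-sum 0 ✓  L=12 even ✓  2≤6≤6 ✓
Π(2lᵢ+1) = 5×9×13 = 585
triangle coeff Δ(2,4,6) = 1/6435
Σ_t [0,0]: t=0:+1/2304 = 1/2304
(3j)²=5/143 [(2 4 6; 0 0 0)], sign=+1
Σ_t [0,0]: t=0:+1/30240 = 1/30240
(3j)²=16/429 [(2 4 6; -1 -3 4)], sign=+1
⇒ 4πI² = 1200/1573
I = (+1)√(1200/1573/(4π)) = 0.24638901

0.246389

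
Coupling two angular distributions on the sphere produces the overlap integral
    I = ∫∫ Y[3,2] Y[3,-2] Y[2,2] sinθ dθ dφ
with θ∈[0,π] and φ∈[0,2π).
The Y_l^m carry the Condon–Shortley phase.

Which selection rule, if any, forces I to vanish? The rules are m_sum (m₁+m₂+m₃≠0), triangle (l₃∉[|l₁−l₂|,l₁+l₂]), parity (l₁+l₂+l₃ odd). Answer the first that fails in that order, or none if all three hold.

m_sum

Σmᵢ = 2  ✗
l₃∈[|l₁−l₂|,l₁+l₂]=[0,6], have l₃=2
Σlᵢ = 8 ⇒ even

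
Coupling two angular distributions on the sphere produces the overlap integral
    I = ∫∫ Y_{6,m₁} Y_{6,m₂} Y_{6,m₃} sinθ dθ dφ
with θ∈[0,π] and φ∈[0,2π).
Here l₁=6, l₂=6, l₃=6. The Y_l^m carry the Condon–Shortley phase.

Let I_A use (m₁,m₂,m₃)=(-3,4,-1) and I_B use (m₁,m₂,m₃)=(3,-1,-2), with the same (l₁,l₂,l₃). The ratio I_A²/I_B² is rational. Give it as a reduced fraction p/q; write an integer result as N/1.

l's match ⇒ only the (l;m) 3-j factors differ between A and B.
A: triangle coeff Δ(6,6,6) = 1/325909584; Σ_t [4,6]: t=4:+1/4147200 t=5:−1/691200 t=6:+1/1244160 = -1/2488320; (3j)²=875/184756 [(6 6 6; -3 4 -1)], sign=+1
B: triangle coeff Δ(6,6,6) = 1/325909584; Σ_t [0,3]: t=0:+1/3110400 t=1:−1/276480 t=2:+1/207360 t=3:−1/1244160 = 1/1382400; (3j)²=189/92378 [(6 6 6; 3 -1 -2)], sign=+1
I_A²/I_B² = (875/184756)/(189/92378) = 125/54

125/54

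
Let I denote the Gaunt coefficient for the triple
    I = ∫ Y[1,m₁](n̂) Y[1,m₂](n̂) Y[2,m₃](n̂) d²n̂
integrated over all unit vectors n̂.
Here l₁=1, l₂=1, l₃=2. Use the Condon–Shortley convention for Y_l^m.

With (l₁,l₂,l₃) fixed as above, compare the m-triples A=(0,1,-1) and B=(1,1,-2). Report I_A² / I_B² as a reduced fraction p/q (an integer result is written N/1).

1/2

Same 1,1,2: normalisation and zero-m 3j drop out of the ratio.
A: Δ: 0! 2! 2! / 5! → 1/30; sum: t=0:+1/2 = 1/2; 3j²(1 1 2; 0 1 -1) = Δ·Π!·Σ² = 1/10  (sign -1)
B: Δ: 0! 2! 2! / 5! → 1/30; sum: t=0:+1/4 = 1/4; 3j²(1 1 2; 1 1 -2) = Δ·Π!·Σ² = 1/5  (sign +1)
I_A²/I_B² = (1/10)/(1/5) = 1/2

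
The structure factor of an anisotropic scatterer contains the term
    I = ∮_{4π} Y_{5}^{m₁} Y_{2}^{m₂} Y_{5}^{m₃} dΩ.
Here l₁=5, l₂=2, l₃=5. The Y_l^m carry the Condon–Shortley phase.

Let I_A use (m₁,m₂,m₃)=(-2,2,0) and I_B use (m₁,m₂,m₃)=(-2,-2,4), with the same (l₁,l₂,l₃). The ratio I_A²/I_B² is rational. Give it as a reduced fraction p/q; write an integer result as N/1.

Same 5,2,5: normalisation and zero-m 3j drop out of the ratio.
A: Δ: 2! 8! 2! / 13! → 1/38610; sum: t=2:+1/2880 = 1/2880; 3j²(5 2 5; -2 2 0) = Δ·Π!·Σ² = 14/429  (sign -1)
B: Δ: 2! 8! 2! / 13! → 1/38610; sum: t=0:+1/20160 = 1/20160; 3j²(5 2 5; -2 -2 4) = Δ·Π!·Σ² = 12/715  (sign -1)
I_A²/I_B² = (14/429)/(12/715) = 35/18

35/18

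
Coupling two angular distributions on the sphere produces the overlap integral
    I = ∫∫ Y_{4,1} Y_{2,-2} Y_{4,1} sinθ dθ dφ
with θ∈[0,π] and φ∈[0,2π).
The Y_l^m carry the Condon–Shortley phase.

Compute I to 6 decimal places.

m-sum 0 ✓  L=10 even ✓  2≤4≤6 ✓
Π(2lᵢ+1) = 9×5×9 = 405
triangle coeff Δ(4,2,4) = 1/13860
Σ_t [0,2]: t=0:+1/192 t=1:−1/36 t=2:+1/192 = -5/288
(3j)²=20/693 [(4 2 4; 0 0 0)], sign=-1
Σ_t [0,0]: t=0:+1/144 = 1/144
(3j)²=10/231 [(4 2 4; 1 -2 1)], sign=-1
⇒ 4πI² = 3000/5929
I = (+1)√(3000/5929/(4π)) = 0.20066192

0.200662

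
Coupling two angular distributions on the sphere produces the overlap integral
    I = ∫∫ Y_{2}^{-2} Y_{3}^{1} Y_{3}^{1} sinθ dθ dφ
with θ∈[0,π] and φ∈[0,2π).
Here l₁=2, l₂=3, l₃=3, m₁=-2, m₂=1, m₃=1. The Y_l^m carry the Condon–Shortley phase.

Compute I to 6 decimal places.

Rules hold: Σm=0, L=8 even, 1≤3≤5.
N = 5·7·7 = 245
Δ = 2!·2!·4!/9! = 1/3780
Racah Σ t=0..2: t=0:+1/24 t=1:−1/4 t=2:+1/24 = -1/6
⇒ 3j(2 3 3; 0 0 0)² = 4/105, sgn +1
Racah Σ t=2..2: t=2:+1/16 = 1/16
⇒ 3j(2 3 3; -2 1 1)² = 2/35, sgn +1
4πI² = N·(3j₀)²·(3jₘ)² = 8/15
I = +1·√(0.533333/4π) = 0.20601291

0.206013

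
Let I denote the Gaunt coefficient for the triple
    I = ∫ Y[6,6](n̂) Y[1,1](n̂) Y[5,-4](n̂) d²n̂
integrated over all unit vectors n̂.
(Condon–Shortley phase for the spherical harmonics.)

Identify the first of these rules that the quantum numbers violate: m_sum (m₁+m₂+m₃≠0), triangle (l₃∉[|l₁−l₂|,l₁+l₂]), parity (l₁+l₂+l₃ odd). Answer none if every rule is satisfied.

azimuthal sum: 6 + 1 − 4 = 3  ✗
5 ≤ 5 ≤ 7 (triangle on l)
L = 6 + 1 + 5 = 12 (even)

m_sum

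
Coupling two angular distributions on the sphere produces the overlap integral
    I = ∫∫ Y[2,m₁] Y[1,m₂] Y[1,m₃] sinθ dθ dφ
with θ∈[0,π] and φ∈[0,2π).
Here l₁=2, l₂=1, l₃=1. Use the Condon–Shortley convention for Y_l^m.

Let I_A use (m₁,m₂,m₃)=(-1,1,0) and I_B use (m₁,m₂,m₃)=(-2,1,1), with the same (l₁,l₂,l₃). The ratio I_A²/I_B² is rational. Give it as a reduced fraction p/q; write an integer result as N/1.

Shared (l₁,l₂,l₃)=(2,1,1): N and (l;000)² cancel in I_A²/I_B².
A: Δ = 2!·2!·0!/5! = 1/30; Racah Σ t=2..2: t=2:+1/2 = 1/2; ⇒ 3j(2 1 1; -1 1 0)² = 1/10, sgn -1
B: Δ = 2!·2!·0!/5! = 1/30; Racah Σ t=2..2: t=2:+1/4 = 1/4; ⇒ 3j(2 1 1; -2 1 1)² = 1/5, sgn +1
I_A²/I_B² = (1/10)/(1/5) = 1/2

1/2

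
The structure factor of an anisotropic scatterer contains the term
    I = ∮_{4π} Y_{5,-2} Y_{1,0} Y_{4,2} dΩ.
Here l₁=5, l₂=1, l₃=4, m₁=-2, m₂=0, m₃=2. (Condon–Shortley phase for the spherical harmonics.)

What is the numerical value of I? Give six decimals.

0.225034

Checks pass: Σm=0; 10 even; l₃=4∈[4,6].
(2·5+1)(2·1+1)(2·4+1) = 297
Δ: 2! 8! 0! / 11! → 1/495
sum: t=1:−1/576 = -1/576
3j²(5 1 4; 0 0 0) = Δ·Π!·Σ² = 5/99  (sign -1)
sum: t=1:−1/1440 = -1/1440
3j²(5 1 4; -2 0 2) = Δ·Π!·Σ² = 7/165  (sign -1)
combine: 4πI² = 297·5/99·7/165 = 7/11
take √, sign +1: I = 0.22503380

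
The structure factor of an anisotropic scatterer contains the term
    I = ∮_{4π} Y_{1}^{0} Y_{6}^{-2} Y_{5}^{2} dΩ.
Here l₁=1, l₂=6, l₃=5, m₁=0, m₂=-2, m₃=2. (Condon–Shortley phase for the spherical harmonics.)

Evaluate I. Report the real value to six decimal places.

0.231133

Rules hold: Σm=0, L=12 even, 5≤5≤7.
N = 3·13·11 = 429
Δ = 2!·0!·10!/13! = 1/858
Racah Σ t=1..1: t=1:−1/14400 = -1/14400
⇒ 3j(1 6 5; 0 0 0)² = 6/143, sgn +1
Racah Σ t=1..1: t=1:−1/30240 = -1/30240
⇒ 3j(1 6 5; 0 -2 2)² = 16/429, sgn +1
4πI² = N·(3j₀)²·(3jₘ)² = 96/143
I = +1·√(0.671329/4π) = 0.23113338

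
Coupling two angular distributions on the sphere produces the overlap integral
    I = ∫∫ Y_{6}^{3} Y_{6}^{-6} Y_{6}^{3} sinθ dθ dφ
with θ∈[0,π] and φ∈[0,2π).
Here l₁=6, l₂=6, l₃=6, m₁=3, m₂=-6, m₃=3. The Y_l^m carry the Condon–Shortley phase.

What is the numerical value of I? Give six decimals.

0.174035

m-sum 0 ✓  L=18 even ✓  0≤6≤12 ✓
Π(2lᵢ+1) = 13×13×13 = 2197
triangle coeff Δ(6,6,6) = 1/325909584
Σ_t [0,6]: t=0:+1/373248000 t=1:−1/1728000 t=2:+1/110592 t=3:−1/46656 t=4:+1/110592 t=5:−1/1728000 t=6:+1/373248000 = -7/1555200
(3j)²=400/46189 [(6 6 6; 0 0 0)], sign=-1
Σ_t [0,0]: t=0:+1/18662400 = 1/18662400
(3j)²=84/4199 [(6 6 6; 3 -6 3)], sign=-1
⇒ 4πI² = 436800/1147619
I = (+1)√(436800/1147619/(4π)) = 0.17403537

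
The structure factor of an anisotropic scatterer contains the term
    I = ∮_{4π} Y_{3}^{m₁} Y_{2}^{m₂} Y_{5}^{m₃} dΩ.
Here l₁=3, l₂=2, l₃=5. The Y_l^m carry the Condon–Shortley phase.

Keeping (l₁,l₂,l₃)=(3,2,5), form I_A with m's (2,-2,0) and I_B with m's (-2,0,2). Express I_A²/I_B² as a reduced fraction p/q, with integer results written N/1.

Same 3,2,5: normalisation and zero-m 3j drop out of the ratio.
A: Δ: 0! 6! 4! / 11! → 1/2310; sum: t=0:+1/2880 = 1/2880; 3j²(3 2 5; 2 -2 0) = Δ·Π!·Σ² = 1/462  (sign -1)
B: Δ: 0! 6! 4! / 11! → 1/2310; sum: t=0:+1/480 = 1/480; 3j²(3 2 5; -2 0 2) = Δ·Π!·Σ² = 3/110  (sign -1)
I_A²/I_B² = (1/462)/(3/110) = 5/63

5/63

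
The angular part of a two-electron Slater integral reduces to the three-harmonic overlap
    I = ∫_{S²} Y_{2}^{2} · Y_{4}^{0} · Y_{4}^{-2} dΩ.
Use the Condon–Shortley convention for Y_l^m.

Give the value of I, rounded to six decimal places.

-0.190365

Checks pass: Σm=0; 10 even; l₃=4∈[2,6].
(2·2+1)(2·4+1)(2·4+1) = 405
Δ: 2! 2! 6! / 11! → 1/13860
sum: t=0:+1/192 t=1:−1/36 t=2:+1/192 = -5/288
3j²(2 4 4; 0 0 0) = Δ·Π!·Σ² = 20/693  (sign -1)
sum: t=0:+1/192 = 1/192
3j²(2 4 4; 2 0 -2) = Δ·Π!·Σ² = 3/77  (sign +1)
combine: 4πI² = 405·20/693·3/77 = 2700/5929
take √, sign -1: I = -0.19036462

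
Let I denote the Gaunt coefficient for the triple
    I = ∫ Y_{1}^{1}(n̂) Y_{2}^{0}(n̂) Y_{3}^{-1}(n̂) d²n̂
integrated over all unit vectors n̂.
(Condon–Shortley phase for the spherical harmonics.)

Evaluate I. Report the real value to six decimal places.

-0.202301

Checks pass: Σm=0; 6 even; l₃=3∈[1,3].
(2·1+1)(2·2+1)(2·3+1) = 105
Δ: 0! 2! 4! / 7! → 1/105
sum: t=0:+1/4 = 1/4
3j²(1 2 3; 0 0 0) = Δ·Π!·Σ² = 3/35  (sign -1)
sum: t=0:+1/8 = 1/8
3j²(1 2 3; 1 0 -1) = Δ·Π!·Σ² = 2/35  (sign +1)
combine: 4πI² = 105·3/35·2/35 = 18/35
take √, sign -1: I = -0.20230066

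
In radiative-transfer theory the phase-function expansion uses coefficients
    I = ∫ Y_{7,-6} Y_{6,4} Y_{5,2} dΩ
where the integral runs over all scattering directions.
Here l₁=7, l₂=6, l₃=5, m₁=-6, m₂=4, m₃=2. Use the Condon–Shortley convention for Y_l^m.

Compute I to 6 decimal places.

0.020011

Checks pass: Σm=0; 18 even; l₃=5∈[1,13].
(2·7+1)(2·6+1)(2·5+1) = 2145
Δ: 8! 6! 4! / 19! → 1/174594420
sum: t=2:+1/4147200 t=3:−1/207360 t=4:+1/82944 t=5:−1/207360 t=6:+1/4147200 = 1/345600
3j²(7 6 5; 0 0 0) = Δ·Π!·Σ² = 420/46189  (sign -1)
sum: t=7:−1/21772800 t=8:+1/19353600 = 1/174182400
3j²(7 6 5; -6 4 2) = Δ·Π!·Σ² = 1/3876  (sign -1)
combine: 4πI² = 2145·420/46189·1/3876 = 525/104329
take √, sign +1: I = 0.02001116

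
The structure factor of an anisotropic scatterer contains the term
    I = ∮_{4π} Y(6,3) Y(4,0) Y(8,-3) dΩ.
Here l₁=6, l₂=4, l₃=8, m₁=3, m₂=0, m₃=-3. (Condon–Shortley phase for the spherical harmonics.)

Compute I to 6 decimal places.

Rules hold: Σm=0, L=18 even, 2≤8≤10.
N = 13·9·17 = 1989
Δ = 2!·10!·6!/19! = 1/23279256
Racah Σ t=0..2: t=0:+1/1658880 t=1:−1/518400 t=2:+1/1658880 = -1/1382400
⇒ 3j(6 4 8; 0 0 0)² = 504/46189, sgn -1
Racah Σ t=0..2: t=0:+1/2903040 t=1:−1/2903040 t=2:+1/34836480 = 1/34836480
⇒ 3j(6 4 8; 3 0 -3)² = 25/117572, sgn -1
4πI² = N·(3j₀)²·(3jₘ)² = 4050/877591
I = +1·√(0.00461491/4π) = 0.01916357

0.019164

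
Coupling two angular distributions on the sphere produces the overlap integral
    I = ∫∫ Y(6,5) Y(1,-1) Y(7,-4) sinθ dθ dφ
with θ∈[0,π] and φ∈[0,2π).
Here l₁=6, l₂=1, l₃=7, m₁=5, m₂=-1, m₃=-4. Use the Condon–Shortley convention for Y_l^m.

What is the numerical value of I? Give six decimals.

m-sum 0 ✓  L=14 even ✓  5≤7≤7 ✓
Π(2lᵢ+1) = 13×3×15 = 585
triangle coeff Δ(6,1,7) = 1/1365
Σ_t [0,0]: t=0:+1/518400 = 1/518400
(3j)²=7/195 [(6 1 7; 0 0 0)], sign=-1
Σ_t [0,0]: t=0:+1/79833600 = 1/79833600
(3j)²=1/455 [(6 1 7; 5 -1 -4)], sign=-1
⇒ 4πI² = 3/65
I = (+1)√(3/65/(4π)) = 0.06060368

0.060604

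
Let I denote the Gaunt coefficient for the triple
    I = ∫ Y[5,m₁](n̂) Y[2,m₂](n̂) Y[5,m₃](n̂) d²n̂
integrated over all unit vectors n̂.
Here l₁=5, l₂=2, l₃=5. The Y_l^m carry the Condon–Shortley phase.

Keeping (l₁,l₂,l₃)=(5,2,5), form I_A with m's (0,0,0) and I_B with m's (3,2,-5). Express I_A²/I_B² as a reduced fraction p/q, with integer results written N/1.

Shared (l₁,l₂,l₃)=(5,2,5): N and (l;000)² cancel in I_A²/I_B².
A: Δ = 2!·8!·2!/13! = 1/38610; Racah Σ t=0..2: t=0:+1/2880 t=1:−1/576 t=2:+1/2880 = -1/960; ⇒ 3j(5 2 5; 0 0 0)² = 10/429, sgn +1
B: Δ = 2!·8!·2!/13! = 1/38610; Racah Σ t=2..2: t=2:+1/161280 = 1/161280; ⇒ 3j(5 2 5; 3 2 -5)² = 1/143, sgn +1
I_A²/I_B² = (10/429)/(1/143) = 10/3

10/3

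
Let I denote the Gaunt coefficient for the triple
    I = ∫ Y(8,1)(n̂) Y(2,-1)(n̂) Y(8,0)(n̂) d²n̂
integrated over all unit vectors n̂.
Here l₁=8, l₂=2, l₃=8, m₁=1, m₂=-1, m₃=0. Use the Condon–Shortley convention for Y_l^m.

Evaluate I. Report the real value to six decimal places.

-0.023001

Checks pass: Σm=0; 18 even; l₃=8∈[6,10].
(2·8+1)(2·2+1)(2·8+1) = 1445
Δ: 2! 14! 2! / 19! → 1/348840
sum: t=0:+1/116121600 t=1:−1/25401600 t=2:+1/116121600 = -1/45158400
3j²(8 2 8; 0 0 0) = Δ·Π!·Σ² = 24/1615  (sign -1)
sum: t=0:+1/50803200 t=1:−1/58060800 = 1/406425600
3j²(8 2 8; 1 -1 0) = Δ·Π!·Σ² = 1/3230  (sign +1)
combine: 4πI² = 1445·24/1615·1/3230 = 12/1805
take √, sign -1: I = -0.02300102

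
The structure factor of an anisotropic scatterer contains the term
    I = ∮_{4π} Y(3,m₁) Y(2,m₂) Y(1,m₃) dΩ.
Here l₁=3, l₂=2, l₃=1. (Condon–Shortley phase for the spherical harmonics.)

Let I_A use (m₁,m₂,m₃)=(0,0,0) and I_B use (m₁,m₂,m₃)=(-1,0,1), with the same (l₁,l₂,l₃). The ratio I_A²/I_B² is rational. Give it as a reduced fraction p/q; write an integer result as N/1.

Same 3,2,1: normalisation and zero-m 3j drop out of the ratio.
A: Δ: 4! 2! 0! / 7! → 1/105; sum: t=2:+1/4 = 1/4; 3j²(3 2 1; 0 0 0) = Δ·Π!·Σ² = 3/35  (sign -1)
B: Δ: 4! 2! 0! / 7! → 1/105; sum: t=2:+1/8 = 1/8; 3j²(3 2 1; -1 0 1) = Δ·Π!·Σ² = 2/35  (sign +1)
I_A²/I_B² = (3/35)/(2/35) = 3/2

3/2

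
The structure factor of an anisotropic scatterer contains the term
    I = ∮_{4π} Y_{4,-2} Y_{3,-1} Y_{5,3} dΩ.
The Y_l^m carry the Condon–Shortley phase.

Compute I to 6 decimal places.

-0.144236

Checks pass: Σm=0; 12 even; l₃=5∈[1,7].
(2·4+1)(2·3+1)(2·5+1) = 693
Δ: 2! 6! 4! / 13! → 1/180180
sum: t=0:+1/576 t=1:−1/144 t=2:+1/576 = -1/288
3j²(4 3 5; 0 0 0) = Δ·Π!·Σ² = 20/1001  (sign +1)
sum: t=0:+1/5760 t=1:−1/720 t=2:+1/2304 = -1/1280
3j²(4 3 5; -2 -1 3) = Δ·Π!·Σ² = 27/1430  (sign -1)
combine: 4πI² = 693·20/1001·27/1430 = 486/1859
take √, sign -1: I = -0.14423595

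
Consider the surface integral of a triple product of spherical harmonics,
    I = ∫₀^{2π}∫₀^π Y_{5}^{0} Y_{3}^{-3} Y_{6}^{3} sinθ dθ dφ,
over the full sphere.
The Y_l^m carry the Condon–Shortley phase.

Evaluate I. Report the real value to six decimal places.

0.190675

m-sum 0 ✓  L=14 even ✓  2≤6≤8 ✓
Π(2lᵢ+1) = 11×7×13 = 1001
triangle coeff Δ(5,3,6) = 1/675675
Σ_t [0,2]: t=0:+1/8640 t=1:−1/2304 t=2:+1/8640 = -7/34560
(3j)²=7/429 [(5 3 6; 0 0 0)], sign=-1
Σ_t [0,0]: t=0:+1/34560 = 1/34560
(3j)²=4/143 [(5 3 6; 0 -3 3)], sign=-1
⇒ 4πI² = 196/429
I = (+1)√(196/429/(4π)) = 0.19067531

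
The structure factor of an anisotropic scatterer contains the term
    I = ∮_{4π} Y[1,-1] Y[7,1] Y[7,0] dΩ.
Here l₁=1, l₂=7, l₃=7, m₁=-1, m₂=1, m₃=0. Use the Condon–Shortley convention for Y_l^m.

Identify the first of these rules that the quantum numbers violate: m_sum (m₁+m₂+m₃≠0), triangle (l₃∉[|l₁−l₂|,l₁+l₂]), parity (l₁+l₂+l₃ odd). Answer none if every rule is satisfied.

parity

Σmᵢ = 0  ✓
l₃∈[|l₁−l₂|,l₁+l₂]=[6,8], have l₃=7  ✓
Σlᵢ = 15 ⇒ odd  ✗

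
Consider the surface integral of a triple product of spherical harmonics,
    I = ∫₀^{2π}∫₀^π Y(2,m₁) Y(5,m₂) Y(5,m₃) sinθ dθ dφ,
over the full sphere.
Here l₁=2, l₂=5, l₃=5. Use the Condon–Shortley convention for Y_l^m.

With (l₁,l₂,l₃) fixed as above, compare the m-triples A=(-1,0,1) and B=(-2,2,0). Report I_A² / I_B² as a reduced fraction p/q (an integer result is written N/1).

l's match ⇒ only the (l;m) 3-j factors differ between A and B.
A: triangle coeff Δ(2,5,5) = 1/38610; Σ_t [1,2]: t=1:−1/1152 t=2:+1/1440 = -1/5760; (3j)²=1/858 [(2 5 5; -1 0 1)], sign=-1
B: triangle coeff Δ(2,5,5) = 1/38610; Σ_t [2,2]: t=2:+1/2880 = 1/2880; (3j)²=14/429 [(2 5 5; -2 2 0)], sign=-1
I_A²/I_B² = (1/858)/(14/429) = 1/28

1/28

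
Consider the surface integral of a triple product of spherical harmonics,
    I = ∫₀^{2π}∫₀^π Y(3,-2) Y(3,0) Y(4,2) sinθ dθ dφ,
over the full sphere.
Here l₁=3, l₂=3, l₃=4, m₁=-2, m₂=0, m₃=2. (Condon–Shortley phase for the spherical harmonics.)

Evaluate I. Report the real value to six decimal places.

m-sum 0 ✓  L=10 even ✓  0≤4≤6 ✓
Π(2lᵢ+1) = 7×7×9 = 441
triangle coeff Δ(3,3,4) = 1/34650
Σ_t [0,2]: t=0:+1/72 t=1:−1/16 t=2:+1/72 = -5/144
(3j)²=2/77 [(3 3 4; 0 0 0)], sign=-1
Σ_t [1,2]: t=1:−1/96 t=2:+1/72 = 1/288
(3j)²=1/462 [(3 3 4; -2 0 2)], sign=+1
⇒ 4πI² = 3/121
I = (-1)√(3/121/(4π)) = -0.04441841

-0.044418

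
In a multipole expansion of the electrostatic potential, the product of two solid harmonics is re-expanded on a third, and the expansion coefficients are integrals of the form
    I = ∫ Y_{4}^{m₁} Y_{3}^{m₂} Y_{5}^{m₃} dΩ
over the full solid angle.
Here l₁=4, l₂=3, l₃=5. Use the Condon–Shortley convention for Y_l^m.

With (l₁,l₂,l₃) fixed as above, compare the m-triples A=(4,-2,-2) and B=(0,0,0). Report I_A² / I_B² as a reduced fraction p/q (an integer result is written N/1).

49/90

l's match ⇒ only the (l;m) 3-j factors differ between A and B.
A: triangle coeff Δ(4,3,5) = 1/180180; Σ_t [0,0]: t=0:+1/8640 = 1/8640; (3j)²=14/1287 [(4 3 5; 4 -2 -2)], sign=-1
B: triangle coeff Δ(4,3,5) = 1/180180; Σ_t [0,2]: t=0:+1/576 t=1:−1/144 t=2:+1/576 = -1/288; (3j)²=20/1001 [(4 3 5; 0 0 0)], sign=+1
I_A²/I_B² = (14/1287)/(20/1001) = 49/90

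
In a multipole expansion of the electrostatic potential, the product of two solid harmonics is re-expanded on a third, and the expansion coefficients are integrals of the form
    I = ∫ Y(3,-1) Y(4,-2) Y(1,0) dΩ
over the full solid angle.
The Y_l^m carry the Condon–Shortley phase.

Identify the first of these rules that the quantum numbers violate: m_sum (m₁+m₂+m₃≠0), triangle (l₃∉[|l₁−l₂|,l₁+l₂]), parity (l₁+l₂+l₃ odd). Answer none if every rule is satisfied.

m_sum

Σmᵢ = -3  ✗
l₃∈[|l₁−l₂|,l₁+l₂]=[1,7], have l₃=1
Σlᵢ = 8 ⇒ even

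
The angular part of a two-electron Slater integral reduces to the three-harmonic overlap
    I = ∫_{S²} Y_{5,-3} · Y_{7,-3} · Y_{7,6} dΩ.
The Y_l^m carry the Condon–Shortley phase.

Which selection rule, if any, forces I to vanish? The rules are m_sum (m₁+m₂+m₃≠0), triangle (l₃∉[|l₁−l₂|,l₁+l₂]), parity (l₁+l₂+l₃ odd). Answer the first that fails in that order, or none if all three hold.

m₁+m₂+m₃ = -3 − 3 + 6 = 0  ✓
triangle: |5−7|=2 ≤ l₃=7 ≤ 5+7=12  ✓
parity: l₁+l₂+l₃ = 19 is odd  ✗

parity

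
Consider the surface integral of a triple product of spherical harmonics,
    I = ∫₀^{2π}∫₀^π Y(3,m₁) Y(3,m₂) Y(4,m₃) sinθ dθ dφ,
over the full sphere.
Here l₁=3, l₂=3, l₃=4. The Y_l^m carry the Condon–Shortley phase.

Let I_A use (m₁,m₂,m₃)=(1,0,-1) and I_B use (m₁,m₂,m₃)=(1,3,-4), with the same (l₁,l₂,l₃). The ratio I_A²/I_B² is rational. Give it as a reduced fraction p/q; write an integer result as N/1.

Shared (l₁,l₂,l₃)=(3,3,4): N and (l;000)² cancel in I_A²/I_B².
A: Δ = 2!·4!·4!/11! = 1/34650; Racah Σ t=0..2: t=0:+1/48 t=1:−1/24 t=2:+1/288 = -5/288; ⇒ 3j(3 3 4; 1 0 -1)² = 5/462, sgn +1
B: Δ = 2!·4!·4!/11! = 1/34650; Racah Σ t=2..2: t=2:+1/1152 = 1/1152; ⇒ 3j(3 3 4; 1 3 -4)² = 1/33, sgn +1
I_A²/I_B² = (5/462)/(1/33) = 5/14

5/14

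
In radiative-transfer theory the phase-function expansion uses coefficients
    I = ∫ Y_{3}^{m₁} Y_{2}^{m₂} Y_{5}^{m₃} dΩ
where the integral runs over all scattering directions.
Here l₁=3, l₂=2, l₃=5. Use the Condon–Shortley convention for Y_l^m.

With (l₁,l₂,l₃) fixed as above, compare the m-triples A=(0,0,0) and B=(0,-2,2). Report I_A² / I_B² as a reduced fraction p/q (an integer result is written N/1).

20/7

l's match ⇒ only the (l;m) 3-j factors differ between A and B.
A: triangle coeff Δ(3,2,5) = 1/2310; Σ_t [0,0]: t=0:+1/144 = 1/144; (3j)²=10/231 [(3 2 5; 0 0 0)], sign=-1
B: triangle coeff Δ(3,2,5) = 1/2310; Σ_t [0,0]: t=0:+1/864 = 1/864; (3j)²=1/66 [(3 2 5; 0 -2 2)], sign=-1
I_A²/I_B² = (10/231)/(1/66) = 20/7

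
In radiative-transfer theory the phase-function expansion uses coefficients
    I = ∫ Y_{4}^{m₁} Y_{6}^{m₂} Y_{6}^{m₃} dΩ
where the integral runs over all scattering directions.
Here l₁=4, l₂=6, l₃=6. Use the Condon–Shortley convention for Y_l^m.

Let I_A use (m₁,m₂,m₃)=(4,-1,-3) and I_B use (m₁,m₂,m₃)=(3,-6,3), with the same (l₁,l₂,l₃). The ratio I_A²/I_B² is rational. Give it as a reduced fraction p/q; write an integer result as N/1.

Shared (l₁,l₂,l₃)=(4,6,6): N and (l;000)² cancel in I_A²/I_B².
A: Δ = 4!·4!·8!/17! = 1/15315300; Racah Σ t=0..0: t=0:+1/414720 = 1/414720; ⇒ 3j(4 6 6; 4 -1 -3)² = 49/2431, sgn -1
B: Δ = 4!·4!·8!/17! = 1/15315300; Racah Σ t=0..0: t=0:+1/5806080 = 1/5806080; ⇒ 3j(4 6 6; 3 -6 3)² = 9/884, sgn -1
I_A²/I_B² = (49/2431)/(9/884) = 196/99

196/99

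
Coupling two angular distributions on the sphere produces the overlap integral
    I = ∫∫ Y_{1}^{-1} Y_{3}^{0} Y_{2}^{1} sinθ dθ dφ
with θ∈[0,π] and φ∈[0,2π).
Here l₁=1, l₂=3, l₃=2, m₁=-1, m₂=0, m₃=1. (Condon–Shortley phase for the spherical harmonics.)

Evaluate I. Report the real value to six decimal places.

Rules hold: Σm=0, L=6 even, 2≤2≤4.
N = 3·7·5 = 105
Δ = 2!·0!·4!/7! = 1/105
Racah Σ t=1..1: t=1:−1/4 = -1/4
⇒ 3j(1 3 2; 0 0 0)² = 3/35, sgn -1
Racah Σ t=2..2: t=2:+1/12 = 1/12
⇒ 3j(1 3 2; -1 0 1)² = 1/35, sgn -1
4πI² = N·(3j₀)²·(3jₘ)² = 9/35
I = +1·√(0.257143/4π) = 0.14304817

0.143048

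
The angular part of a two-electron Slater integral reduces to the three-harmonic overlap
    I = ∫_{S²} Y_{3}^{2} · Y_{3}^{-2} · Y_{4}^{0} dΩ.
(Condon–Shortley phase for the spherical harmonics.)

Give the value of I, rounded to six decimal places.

Rules hold: Σm=0, L=10 even, 0≤4≤6.
N = 7·7·9 = 441
Δ = 2!·4!·4!/11! = 1/34650
Racah Σ t=0..2: t=0:+1/72 t=1:−1/16 t=2:+1/72 = -5/144
⇒ 3j(3 3 4; 0 0 0)² = 2/77, sgn -1
Racah Σ t=0..1: t=0:+1/72 t=1:−1/576 = 7/576
⇒ 3j(3 3 4; 2 -2 0)² = 7/198, sgn +1
4πI² = N·(3j₀)²·(3jₘ)² = 49/121
I = -1·√(0.404959/4π) = -0.17951487

-0.179515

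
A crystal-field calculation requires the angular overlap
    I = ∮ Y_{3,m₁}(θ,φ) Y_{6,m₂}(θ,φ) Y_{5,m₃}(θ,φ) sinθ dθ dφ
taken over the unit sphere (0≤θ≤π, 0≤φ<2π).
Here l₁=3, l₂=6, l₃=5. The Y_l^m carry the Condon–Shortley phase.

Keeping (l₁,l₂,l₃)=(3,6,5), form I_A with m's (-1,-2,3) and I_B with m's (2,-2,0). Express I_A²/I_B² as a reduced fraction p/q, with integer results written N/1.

7/2

Shared (l₁,l₂,l₃)=(3,6,5): N and (l;000)² cancel in I_A²/I_B².
A: Δ = 4!·2!·8!/15! = 1/675675; Racah Σ t=2..4: t=2:+1/11520 t=3:−1/30240 t=4:+1/1935360 = 1/18432; ⇒ 3j(3 6 5; -1 -2 3)² = 7/429, sgn +1
B: Δ = 4!·2!·8!/15! = 1/675675; Racah Σ t=0..1: t=0:+1/13824 t=1:−1/8640 = -1/23040; ⇒ 3j(3 6 5; 2 -2 0)² = 2/429, sgn +1
I_A²/I_B² = (7/429)/(2/429) = 7/2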